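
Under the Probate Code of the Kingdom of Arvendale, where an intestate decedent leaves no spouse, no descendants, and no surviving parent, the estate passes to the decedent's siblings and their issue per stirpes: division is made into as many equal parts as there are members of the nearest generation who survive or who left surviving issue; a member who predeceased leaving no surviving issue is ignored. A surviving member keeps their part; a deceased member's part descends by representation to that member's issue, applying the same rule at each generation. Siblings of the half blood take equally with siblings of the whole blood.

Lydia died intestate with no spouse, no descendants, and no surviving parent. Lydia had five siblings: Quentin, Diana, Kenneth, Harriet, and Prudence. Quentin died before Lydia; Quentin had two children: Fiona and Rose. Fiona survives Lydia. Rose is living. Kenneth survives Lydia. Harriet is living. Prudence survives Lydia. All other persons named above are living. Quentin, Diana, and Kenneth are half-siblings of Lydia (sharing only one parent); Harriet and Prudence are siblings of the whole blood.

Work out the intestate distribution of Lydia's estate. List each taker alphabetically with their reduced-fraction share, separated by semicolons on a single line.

No spouse, descendants, or parent survives, so the estate passes to Lydia's siblings per stirpes.
Half-blood and whole-blood siblings take equally under the stated rule.
The estate is divided into 5 equal shares of 1/5 among Quentin, Diana, Kenneth, Harriet, Prudence.
Quentin predeceased; the 1/5 allotted to Quentin's branch passes to Quentin's issue by representation.
The 1/5 is divided into 2 equal shares of 1/10 among Fiona, Rose.
Fiona is living and takes 1/10.
Rose is living and takes 1/10.
Diana is living and takes 1/5.
Kenneth is living and takes 1/5.
Harriet is living and takes 1/5.
Prudence is living and takes 1/5.

Diana 1/5; Fiona 1/10; Harriet 1/5; Kenneth 1/5; Prudence 1/5; Rose 1/10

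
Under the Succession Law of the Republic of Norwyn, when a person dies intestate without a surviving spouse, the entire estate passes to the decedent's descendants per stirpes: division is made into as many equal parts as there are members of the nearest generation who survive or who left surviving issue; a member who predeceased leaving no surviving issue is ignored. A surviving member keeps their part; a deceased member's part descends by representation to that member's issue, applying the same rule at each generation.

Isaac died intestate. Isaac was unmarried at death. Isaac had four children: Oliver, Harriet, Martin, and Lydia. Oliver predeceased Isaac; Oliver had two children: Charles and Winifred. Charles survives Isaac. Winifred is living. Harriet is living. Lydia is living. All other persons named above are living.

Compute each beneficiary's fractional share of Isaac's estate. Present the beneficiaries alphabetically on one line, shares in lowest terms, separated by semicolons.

There is no surviving spouse, so the entire estate passes to Isaac's descendants per stirpes.
The estate is divided into 4 equal shares of 1/4 among Oliver, Harriet, Martin, Lydia.
Oliver predeceased; the 1/4 allotted to Oliver's branch passes to Oliver's issue by representation.
The 1/4 is divided into 2 equal shares of 1/8 among Charles, Winifred.
Charles is living and takes 1/8.
Winifred is living and takes 1/8.
Harriet is living and takes 1/4.
Martin is living and takes 1/4.
Lydia is living and takes 1/4.

Charles 1/8; Harriet 1/4; Lydia 1/4; Martin 1/4; Winifred 1/8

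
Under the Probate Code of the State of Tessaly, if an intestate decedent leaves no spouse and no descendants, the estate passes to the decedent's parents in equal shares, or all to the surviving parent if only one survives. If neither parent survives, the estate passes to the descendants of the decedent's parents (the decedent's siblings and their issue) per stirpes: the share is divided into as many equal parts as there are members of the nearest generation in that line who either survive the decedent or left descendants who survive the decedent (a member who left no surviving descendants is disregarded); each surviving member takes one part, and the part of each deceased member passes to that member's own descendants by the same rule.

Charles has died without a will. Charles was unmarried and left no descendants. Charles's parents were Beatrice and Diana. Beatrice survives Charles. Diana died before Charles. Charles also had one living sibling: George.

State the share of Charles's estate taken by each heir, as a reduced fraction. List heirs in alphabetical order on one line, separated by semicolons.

Beatrice 1

Only one parent, Beatrice, survives, so Beatrice takes the entire estate. The siblings take nothing because a surviving parent has priority.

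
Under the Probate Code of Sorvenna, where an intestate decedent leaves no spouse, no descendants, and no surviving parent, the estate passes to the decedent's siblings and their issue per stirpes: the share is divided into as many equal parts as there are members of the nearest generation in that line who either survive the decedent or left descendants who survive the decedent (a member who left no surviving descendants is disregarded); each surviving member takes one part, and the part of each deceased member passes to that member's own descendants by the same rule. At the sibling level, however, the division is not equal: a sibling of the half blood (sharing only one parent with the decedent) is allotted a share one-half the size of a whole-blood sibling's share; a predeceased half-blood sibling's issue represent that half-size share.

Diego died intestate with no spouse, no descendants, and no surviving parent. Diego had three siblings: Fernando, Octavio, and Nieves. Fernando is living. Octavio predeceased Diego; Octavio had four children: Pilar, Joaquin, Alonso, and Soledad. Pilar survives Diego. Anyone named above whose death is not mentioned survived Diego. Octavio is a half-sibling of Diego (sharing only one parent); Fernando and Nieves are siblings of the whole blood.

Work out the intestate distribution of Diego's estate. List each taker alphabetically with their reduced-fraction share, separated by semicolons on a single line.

No spouse, descendants, or parent survives, so the estate passes to Diego's siblings per stirpes.
Half-blood siblings count for one-half the weight of whole-blood siblings at the initial division.
Dividing 1 in proportion to weights (total weight 5/2): Fernando (weight 1) → 2/5; Octavio (weight 1/2) → 1/5; Nieves (weight 1) → 2/5.
Fernando is living and takes 2/5.
Octavio predeceased; the 1/5 allotted to Octavio's branch passes to Octavio's issue by representation.
The 1/5 is divided into 4 equal shares of 1/20 among Pilar, Joaquin, Alonso, Soledad.
Pilar is living and takes 1/20.
Joaquin is living and takes 1/20.
Alonso is living and takes 1/20.
Soledad is living and takes 1/20.
Nieves is living and takes 2/5.

Alonso 1/20; Fernando 2/5; Joaquin 1/20; Nieves 2/5; Pilar 1/20; Soledad 1/20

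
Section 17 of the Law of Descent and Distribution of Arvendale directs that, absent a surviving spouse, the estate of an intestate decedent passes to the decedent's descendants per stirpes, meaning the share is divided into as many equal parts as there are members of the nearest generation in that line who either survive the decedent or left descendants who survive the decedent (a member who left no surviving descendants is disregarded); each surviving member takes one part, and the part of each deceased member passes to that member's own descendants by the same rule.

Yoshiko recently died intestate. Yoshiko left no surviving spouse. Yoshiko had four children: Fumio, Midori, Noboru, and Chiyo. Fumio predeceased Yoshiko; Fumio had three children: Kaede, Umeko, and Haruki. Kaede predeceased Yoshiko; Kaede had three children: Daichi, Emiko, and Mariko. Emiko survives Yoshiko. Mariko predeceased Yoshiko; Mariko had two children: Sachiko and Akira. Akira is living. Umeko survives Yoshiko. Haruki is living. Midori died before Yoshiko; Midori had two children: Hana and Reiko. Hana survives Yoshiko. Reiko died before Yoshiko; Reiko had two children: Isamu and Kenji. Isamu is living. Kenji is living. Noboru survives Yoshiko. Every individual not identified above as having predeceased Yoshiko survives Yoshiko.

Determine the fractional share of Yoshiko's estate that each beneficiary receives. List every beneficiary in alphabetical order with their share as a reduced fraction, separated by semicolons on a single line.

There is no surviving spouse, so the entire estate passes to Yoshiko's descendants per stirpes.
The estate is divided into 4 equal shares of 1/4 among Fumio, Midori, Noboru, Chiyo.
Fumio predeceased; the 1/4 allotted to Fumio's branch passes to Fumio's issue by representation.
The 1/4 is divided into 3 equal shares of 1/12 among Kaede, Umeko, Haruki.
Kaede predeceased; the 1/12 allotted to Kaede's branch passes to Kaede's issue by representation.
The 1/12 is divided into 3 equal shares of 1/36 among Daichi, Emiko, Mariko.
Daichi is living and takes 1/36.
Emiko is living and takes 1/36.
Mariko predeceased; the 1/36 allotted to Mariko's branch passes to Mariko's issue by representation.
The 1/36 is divided into 2 equal shares of 1/72 among Sachiko, Akira.
Sachiko is living and takes 1/72.
Akira is living and takes 1/72.
Umeko is living and takes 1/12.
Haruki is living and takes 1/12.
Midori predeceased; the 1/4 allotted to Midori's branch passes to Midori's issue by representation.
The 1/4 is divided into 2 equal shares of 1/8 among Hana, Reiko.
Hana is living and takes 1/8.
Reiko predeceased; the 1/8 allotted to Reiko's branch passes to Reiko's issue by representation.
The 1/8 is divided into 2 equal shares of 1/16 among Isamu, Kenji.
Isamu is living and takes 1/16.
Kenji is living and takes 1/16.
Noboru is living and takes 1/4.
Chiyo is living and takes 1/4.

Akira 1/72; Chiyo 1/4; Daichi 1/36; Emiko 1/36; Hana 1/8; Haruki 1/12; Isamu 1/16; Kenji 1/16; Noboru 1/4; Sachiko 1/72; Umeko 1/12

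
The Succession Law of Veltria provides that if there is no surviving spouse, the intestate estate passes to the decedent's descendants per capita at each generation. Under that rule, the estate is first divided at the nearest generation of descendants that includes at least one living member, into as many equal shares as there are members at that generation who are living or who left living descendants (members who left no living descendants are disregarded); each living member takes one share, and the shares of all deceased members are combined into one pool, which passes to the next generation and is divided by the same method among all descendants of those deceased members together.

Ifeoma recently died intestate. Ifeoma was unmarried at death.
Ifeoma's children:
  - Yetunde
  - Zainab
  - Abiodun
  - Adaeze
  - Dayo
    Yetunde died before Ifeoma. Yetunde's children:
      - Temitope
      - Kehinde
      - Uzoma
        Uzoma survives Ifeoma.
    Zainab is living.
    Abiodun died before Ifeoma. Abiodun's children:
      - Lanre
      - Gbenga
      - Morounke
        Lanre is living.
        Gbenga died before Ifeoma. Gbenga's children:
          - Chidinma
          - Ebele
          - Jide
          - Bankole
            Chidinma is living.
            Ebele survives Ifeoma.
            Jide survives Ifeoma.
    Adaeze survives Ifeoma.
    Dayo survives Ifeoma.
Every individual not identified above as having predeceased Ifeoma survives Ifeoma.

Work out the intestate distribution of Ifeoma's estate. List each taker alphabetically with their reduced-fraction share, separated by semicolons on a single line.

There is no surviving spouse, so the entire estate passes to Ifeoma's descendants per capita at each generation.
At generation 1 (Yetunde, Zainab, Abiodun, Adaeze, Dayo) there are 5 shares of (1)/5 = 1/5 each.
Living: Zainab, Adaeze, and Dayo — each takes 1/5.
Deceased: Yetunde and Abiodun. Their combined 2/5 is pooled and carried to generation 2.
At generation 2 (Temitope, Kehinde, Uzoma, Lanre, Gbenga, Morounke) there are 6 shares of (2/5)/6 = 1/15 each.
Living: Temitope, Kehinde, Uzoma, Lanre, and Morounke — each takes 1/15.
Deceased: Gbenga. That 1/15 share is carried to generation 3.
At generation 3 (Chidinma, Ebele, Jide, Bankole) there are 4 shares of (1/15)/4 = 1/60 each.
Living: Chidinma, Ebele, Jide, and Bankole — each takes 1/60.

Adaeze 1/5; Bankole 1/60; Chidinma 1/60; Dayo 1/5; Ebele 1/60; Jide 1/60; Kehinde 1/15; Lanre 1/15; Morounke 1/15; Temitope 1/15; Uzoma 1/15; Zainab 1/5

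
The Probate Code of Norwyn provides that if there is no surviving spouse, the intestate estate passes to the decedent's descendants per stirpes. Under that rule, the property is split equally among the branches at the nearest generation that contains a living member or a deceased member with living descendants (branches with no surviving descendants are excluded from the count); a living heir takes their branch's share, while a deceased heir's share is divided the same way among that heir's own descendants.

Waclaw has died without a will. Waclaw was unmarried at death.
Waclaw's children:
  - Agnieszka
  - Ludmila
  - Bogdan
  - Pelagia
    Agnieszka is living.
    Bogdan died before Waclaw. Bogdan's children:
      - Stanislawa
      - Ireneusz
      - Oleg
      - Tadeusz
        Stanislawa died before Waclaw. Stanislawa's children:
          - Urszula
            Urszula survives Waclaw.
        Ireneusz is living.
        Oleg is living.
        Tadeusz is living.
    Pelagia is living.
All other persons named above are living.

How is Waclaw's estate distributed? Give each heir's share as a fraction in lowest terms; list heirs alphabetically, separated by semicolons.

There is no surviving spouse, so the entire estate passes to Waclaw's descendants per stirpes.
The estate is divided into 4 equal shares of 1/4 among Agnieszka, Ludmila, Bogdan, Pelagia.
Agnieszka is living and takes 1/4.
Ludmila is living and takes 1/4.
Bogdan predeceased; the 1/4 allotted to Bogdan's branch passes to Bogdan's issue by representation.
The 1/4 is divided into 4 equal shares of 1/16 among Stanislawa, Ireneusz, Oleg, Tadeusz.
Stanislawa predeceased; the 1/16 allotted to Stanislawa's branch passes to Stanislawa's issue by representation.
Urszula is the sole taker at this level and receives the full 1/16.
Ireneusz is living and takes 1/16.
Oleg is living and takes 1/16.
Tadeusz is living and takes 1/16.
Pelagia is living and takes 1/4.

Agnieszka 1/4; Ireneusz 1/16; Ludmila 1/4; Oleg 1/16; Pelagia 1/4; Tadeusz 1/16; Urszula 1/16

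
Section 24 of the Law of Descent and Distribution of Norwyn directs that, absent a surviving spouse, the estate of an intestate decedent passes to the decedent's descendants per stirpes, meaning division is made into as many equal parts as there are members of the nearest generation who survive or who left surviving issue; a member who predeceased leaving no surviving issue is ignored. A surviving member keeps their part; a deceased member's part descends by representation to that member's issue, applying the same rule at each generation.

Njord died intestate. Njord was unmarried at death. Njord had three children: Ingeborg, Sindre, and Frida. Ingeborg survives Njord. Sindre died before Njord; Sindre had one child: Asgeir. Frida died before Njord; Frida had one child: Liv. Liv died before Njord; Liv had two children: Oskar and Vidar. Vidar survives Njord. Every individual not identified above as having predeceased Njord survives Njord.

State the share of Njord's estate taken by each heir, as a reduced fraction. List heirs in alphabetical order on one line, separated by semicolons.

Asgeir 1/3; Ingeborg 1/3; Oskar 1/6; Vidar 1/6

There is no surviving spouse, so the entire estate passes to Njord's descendants per stirpes.
The estate is divided into 3 equal shares of 1/3 among Ingeborg, Sindre, Frida.
Ingeborg is living and takes 1/3.
Sindre predeceased; the 1/3 allotted to Sindre's branch passes to Sindre's issue by representation.
Asgeir is the sole taker at this level and receives the full 1/3.
Frida predeceased; the 1/3 allotted to Frida's branch passes to Frida's issue by representation.
Liv's line is the sole branch at this level, so the full 1/3 passes to Liv's issue by representation.
The 1/3 is divided into 2 equal shares of 1/6 among Oskar, Vidar.
Oskar is living and takes 1/6.
Vidar is living and takes 1/6.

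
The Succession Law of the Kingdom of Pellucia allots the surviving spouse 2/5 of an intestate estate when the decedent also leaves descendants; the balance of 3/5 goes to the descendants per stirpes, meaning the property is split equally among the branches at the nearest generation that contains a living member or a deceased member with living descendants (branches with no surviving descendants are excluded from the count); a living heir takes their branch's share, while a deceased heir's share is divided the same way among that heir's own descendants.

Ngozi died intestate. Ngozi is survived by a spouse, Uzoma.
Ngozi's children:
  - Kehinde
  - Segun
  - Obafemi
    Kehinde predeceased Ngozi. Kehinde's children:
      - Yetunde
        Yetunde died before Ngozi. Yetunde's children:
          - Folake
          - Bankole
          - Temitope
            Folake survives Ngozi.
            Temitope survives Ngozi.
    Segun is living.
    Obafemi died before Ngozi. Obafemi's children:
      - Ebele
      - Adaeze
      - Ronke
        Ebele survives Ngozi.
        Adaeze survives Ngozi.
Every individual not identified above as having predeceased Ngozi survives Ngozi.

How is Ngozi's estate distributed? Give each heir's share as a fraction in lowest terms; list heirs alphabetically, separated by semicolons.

Uzoma, as surviving spouse, takes 2/5.
The remaining 3/5 passes to Ngozi's descendants per stirpes.
The 3/5 is divided into 3 equal shares of 1/5 among Kehinde, Segun, Obafemi.
Kehinde predeceased; the 1/5 allotted to Kehinde's branch passes to Kehinde's issue by representation.
Yetunde's line is the sole branch at this level, so the full 1/5 passes to Yetunde's issue by representation.
The 1/5 is divided into 3 equal shares of 1/15 among Folake, Bankole, Temitope.
Folake is living and takes 1/15.
Bankole is living and takes 1/15.
Temitope is living and takes 1/15.
Segun is living and takes 1/5.
Obafemi predeceased; the 1/5 allotted to Obafemi's branch passes to Obafemi's issue by representation.
The 1/5 is divided into 3 equal shares of 1/15 among Ebele, Adaeze, Ronke.
Ebele is living and takes 1/15.
Adaeze is living and takes 1/15.
Ronke is living and takes 1/15.

Adaeze 1/15; Bankole 1/15; Ebele 1/15; Folake 1/15; Ronke 1/15; Segun 1/5; Temitope 1/15; Uzoma 2/5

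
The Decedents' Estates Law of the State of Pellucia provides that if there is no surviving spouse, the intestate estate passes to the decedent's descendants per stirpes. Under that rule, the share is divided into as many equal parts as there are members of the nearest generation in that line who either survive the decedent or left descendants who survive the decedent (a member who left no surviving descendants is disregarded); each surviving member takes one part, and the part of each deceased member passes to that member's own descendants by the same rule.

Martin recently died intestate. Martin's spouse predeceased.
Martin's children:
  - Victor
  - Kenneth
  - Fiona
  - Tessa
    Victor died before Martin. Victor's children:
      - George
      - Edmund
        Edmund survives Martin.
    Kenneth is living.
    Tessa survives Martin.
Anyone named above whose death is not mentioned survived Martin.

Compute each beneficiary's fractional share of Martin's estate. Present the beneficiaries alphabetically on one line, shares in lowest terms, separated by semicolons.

Edmund 1/8; Fiona 1/4; George 1/8; Kenneth 1/4; Tessa 1/4

There is no surviving spouse, so the entire estate passes to Martin's descendants per stirpes.
The estate is divided into 4 equal shares of 1/4 among Victor, Kenneth, Fiona, Tessa.
Victor predeceased; the 1/4 allotted to Victor's branch passes to Victor's issue by representation.
The 1/4 is divided into 2 equal shares of 1/8 among George, Edmund.
George is living and takes 1/8.
Edmund is living and takes 1/8.
Kenneth is living and takes 1/4.
Fiona is living and takes 1/4.
Tessa is living and takes 1/4.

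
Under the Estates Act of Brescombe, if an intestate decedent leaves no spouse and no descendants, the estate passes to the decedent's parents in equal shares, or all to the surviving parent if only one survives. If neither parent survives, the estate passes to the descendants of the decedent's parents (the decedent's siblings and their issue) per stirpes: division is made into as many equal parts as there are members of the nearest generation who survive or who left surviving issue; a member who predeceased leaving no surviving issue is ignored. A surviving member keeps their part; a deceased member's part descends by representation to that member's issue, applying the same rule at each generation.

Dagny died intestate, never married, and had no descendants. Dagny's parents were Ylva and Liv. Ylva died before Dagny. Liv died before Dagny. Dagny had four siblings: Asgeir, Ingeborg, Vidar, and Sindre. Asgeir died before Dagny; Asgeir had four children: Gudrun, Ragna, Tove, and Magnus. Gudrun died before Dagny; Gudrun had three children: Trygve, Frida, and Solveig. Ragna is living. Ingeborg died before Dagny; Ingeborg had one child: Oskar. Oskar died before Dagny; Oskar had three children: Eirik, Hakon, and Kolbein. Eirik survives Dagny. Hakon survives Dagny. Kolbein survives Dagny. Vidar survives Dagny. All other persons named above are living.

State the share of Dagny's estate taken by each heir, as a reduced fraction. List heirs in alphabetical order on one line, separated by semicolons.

Eirik 1/12; Frida 1/48; Hakon 1/12; Kolbein 1/12; Magnus 1/16; Ragna 1/16; Sindre 1/4; Solveig 1/48; Tove 1/16; Trygve 1/48; Vidar 1/4

Neither parent survives and there are no descendants, so the estate passes to Dagny's siblings and their issue per stirpes.
The estate is divided into 4 equal shares of 1/4 among Asgeir, Ingeborg, Vidar, Sindre.
Asgeir predeceased; the 1/4 allotted to Asgeir's branch passes to Asgeir's issue by representation.
The 1/4 is divided into 4 equal shares of 1/16 among Gudrun, Ragna, Tove, Magnus.
Gudrun predeceased; the 1/16 allotted to Gudrun's branch passes to Gudrun's issue by representation.
The 1/16 is divided into 3 equal shares of 1/48 among Trygve, Frida, Solveig.
Trygve is living and takes 1/48.
Frida is living and takes 1/48.
Solveig is living and takes 1/48.
Ragna is living and takes 1/16.
Tove is living and takes 1/16.
Magnus is living and takes 1/16.
Ingeborg predeceased; the 1/4 allotted to Ingeborg's branch passes to Ingeborg's issue by representation.
Oskar's line is the sole branch at this level, so the full 1/4 passes to Oskar's issue by representation.
The 1/4 is divided into 3 equal shares of 1/12 among Eirik, Hakon, Kolbein.
Eirik is living and takes 1/12.
Hakon is living and takes 1/12.
Kolbein is living and takes 1/12.
Vidar is living and takes 1/4.
Sindre is living and takes 1/4.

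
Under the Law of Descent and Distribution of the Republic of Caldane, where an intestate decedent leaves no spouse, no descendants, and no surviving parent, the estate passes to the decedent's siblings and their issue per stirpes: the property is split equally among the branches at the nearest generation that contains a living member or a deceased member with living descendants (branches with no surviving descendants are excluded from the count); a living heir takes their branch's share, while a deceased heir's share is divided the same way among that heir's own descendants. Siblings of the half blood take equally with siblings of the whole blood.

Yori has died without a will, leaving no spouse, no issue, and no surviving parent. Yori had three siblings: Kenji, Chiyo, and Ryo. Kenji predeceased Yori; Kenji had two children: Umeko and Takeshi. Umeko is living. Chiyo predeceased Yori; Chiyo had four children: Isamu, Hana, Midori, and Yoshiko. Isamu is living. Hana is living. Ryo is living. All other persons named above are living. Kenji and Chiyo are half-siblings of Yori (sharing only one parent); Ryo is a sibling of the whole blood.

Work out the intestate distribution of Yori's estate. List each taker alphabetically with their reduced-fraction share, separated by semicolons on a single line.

No spouse, descendants, or parent survives, so the estate passes to Yori's siblings per stirpes.
Half-blood and whole-blood siblings take equally under the stated rule.
The estate is divided into 3 equal shares of 1/3 among Kenji, Chiyo, Ryo.
Kenji predeceased; the 1/3 allotted to Kenji's branch passes to Kenji's issue by representation.
The 1/3 is divided into 2 equal shares of 1/6 among Umeko, Takeshi.
Umeko is living and takes 1/6.
Takeshi is living and takes 1/6.
Chiyo predeceased; the 1/3 allotted to Chiyo's branch passes to Chiyo's issue by representation.
The 1/3 is divided into 4 equal shares of 1/12 among Isamu, Hana, Midori, Yoshiko.
Isamu is living and takes 1/12.
Hana is living and takes 1/12.
Midori is living and takes 1/12.
Yoshiko is living and takes 1/12.
Ryo is living and takes 1/3.

Hana 1/12; Isamu 1/12; Midori 1/12; Ryo 1/3; Takeshi 1/6; Umeko 1/6; Yoshiko 1/12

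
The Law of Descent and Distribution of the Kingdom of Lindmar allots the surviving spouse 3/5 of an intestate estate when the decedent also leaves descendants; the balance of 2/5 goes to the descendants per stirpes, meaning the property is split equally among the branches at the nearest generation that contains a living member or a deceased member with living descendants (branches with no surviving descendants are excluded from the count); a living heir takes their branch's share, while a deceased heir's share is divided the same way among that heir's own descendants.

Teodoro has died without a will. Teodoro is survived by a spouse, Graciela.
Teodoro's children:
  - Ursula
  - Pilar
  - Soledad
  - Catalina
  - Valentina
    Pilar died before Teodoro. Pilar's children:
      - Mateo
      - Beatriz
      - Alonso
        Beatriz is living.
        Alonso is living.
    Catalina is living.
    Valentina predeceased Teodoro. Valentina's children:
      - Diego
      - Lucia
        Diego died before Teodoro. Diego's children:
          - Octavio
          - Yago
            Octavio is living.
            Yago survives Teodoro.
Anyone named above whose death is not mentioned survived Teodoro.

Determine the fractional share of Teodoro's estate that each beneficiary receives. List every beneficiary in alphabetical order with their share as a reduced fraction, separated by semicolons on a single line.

Alonso 2/75; Beatriz 2/75; Catalina 2/25; Graciela 3/5; Lucia 1/25; Mateo 2/75; Octavio 1/50; Soledad 2/25; Ursula 2/25; Yago 1/50

Graciela, as surviving spouse, takes 3/5.
The remaining 2/5 passes to Teodoro's descendants per stirpes.
The 2/5 is divided into 5 equal shares of 2/25 among Ursula, Pilar, Soledad, Catalina, Valentina.
Ursula is living and takes 2/25.
Pilar predeceased; the 2/25 allotted to Pilar's branch passes to Pilar's issue by representation.
The 2/25 is divided into 3 equal shares of 2/75 among Mateo, Beatriz, Alonso.
Mateo is living and takes 2/75.
Beatriz is living and takes 2/75.
Alonso is living and takes 2/75.
Soledad is living and takes 2/25.
Catalina is living and takes 2/25.
Valentina predeceased; the 2/25 allotted to Valentina's branch passes to Valentina's issue by representation.
The 2/25 is divided into 2 equal shares of 1/25 among Diego, Lucia.
Diego predeceased; the 1/25 allotted to Diego's branch passes to Diego's issue by representation.
The 1/25 is divided into 2 equal shares of 1/50 among Octavio, Yago.
Octavio is living and takes 1/50.
Yago is living and takes 1/50.
Lucia is living and takes 1/25.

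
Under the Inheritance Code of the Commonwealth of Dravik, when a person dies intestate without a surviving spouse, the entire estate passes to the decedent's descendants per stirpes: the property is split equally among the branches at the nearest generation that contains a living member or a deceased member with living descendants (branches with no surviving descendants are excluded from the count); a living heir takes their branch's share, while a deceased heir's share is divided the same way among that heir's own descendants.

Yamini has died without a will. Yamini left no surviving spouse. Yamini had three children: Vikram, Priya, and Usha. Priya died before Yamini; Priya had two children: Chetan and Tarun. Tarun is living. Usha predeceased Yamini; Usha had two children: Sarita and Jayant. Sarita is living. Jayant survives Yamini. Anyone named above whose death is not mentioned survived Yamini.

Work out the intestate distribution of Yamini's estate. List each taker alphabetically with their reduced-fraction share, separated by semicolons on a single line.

There is no surviving spouse, so the entire estate passes to Yamini's descendants per stirpes.
The estate is divided into 3 equal shares of 1/3 among Vikram, Priya, Usha.
Vikram is living and takes 1/3.
Priya predeceased; the 1/3 allotted to Priya's branch passes to Priya's issue by representation.
The 1/3 is divided into 2 equal shares of 1/6 among Chetan, Tarun.
Chetan is living and takes 1/6.
Tarun is living and takes 1/6.
Usha predeceased; the 1/3 allotted to Usha's branch passes to Usha's issue by representation.
The 1/3 is divided into 2 equal shares of 1/6 among Sarita, Jayant.
Sarita is living and takes 1/6.
Jayant is living and takes 1/6.

Chetan 1/6; Jayant 1/6; Sarita 1/6; Tarun 1/6; Vikram 1/3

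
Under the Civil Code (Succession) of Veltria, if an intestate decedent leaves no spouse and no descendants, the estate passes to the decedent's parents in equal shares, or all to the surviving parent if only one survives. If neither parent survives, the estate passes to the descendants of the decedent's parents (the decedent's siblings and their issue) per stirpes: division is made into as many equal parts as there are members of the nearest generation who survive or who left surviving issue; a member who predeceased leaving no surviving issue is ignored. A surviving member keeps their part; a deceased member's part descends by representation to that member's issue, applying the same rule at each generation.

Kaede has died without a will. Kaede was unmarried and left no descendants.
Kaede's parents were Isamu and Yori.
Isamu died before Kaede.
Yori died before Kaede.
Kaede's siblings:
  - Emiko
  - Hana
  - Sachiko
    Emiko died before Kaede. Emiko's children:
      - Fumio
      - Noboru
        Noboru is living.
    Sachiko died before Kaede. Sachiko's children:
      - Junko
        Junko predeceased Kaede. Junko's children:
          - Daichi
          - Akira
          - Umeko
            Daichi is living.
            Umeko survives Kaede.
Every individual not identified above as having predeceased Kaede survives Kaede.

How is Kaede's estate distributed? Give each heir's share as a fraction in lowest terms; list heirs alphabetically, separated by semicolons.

Neither parent survives and there are no descendants, so the estate passes to Kaede's siblings and their issue per stirpes.
The estate is divided into 3 equal shares of 1/3 among Emiko, Hana, Sachiko.
Emiko predeceased; the 1/3 allotted to Emiko's branch passes to Emiko's issue by representation.
The 1/3 is divided into 2 equal shares of 1/6 among Fumio, Noboru.
Fumio is living and takes 1/6.
Noboru is living and takes 1/6.
Hana is living and takes 1/3.
Sachiko predeceased; the 1/3 allotted to Sachiko's branch passes to Sachiko's issue by representation.
Junko's line is the sole branch at this level, so the full 1/3 passes to Junko's issue by representation.
The 1/3 is divided into 3 equal shares of 1/9 among Daichi, Akira, Umeko.
Daichi is living and takes 1/9.
Akira is living and takes 1/9.
Umeko is living and takes 1/9.

Akira 1/9; Daichi 1/9; Fumio 1/6; Hana 1/3; Noboru 1/6; Umeko 1/9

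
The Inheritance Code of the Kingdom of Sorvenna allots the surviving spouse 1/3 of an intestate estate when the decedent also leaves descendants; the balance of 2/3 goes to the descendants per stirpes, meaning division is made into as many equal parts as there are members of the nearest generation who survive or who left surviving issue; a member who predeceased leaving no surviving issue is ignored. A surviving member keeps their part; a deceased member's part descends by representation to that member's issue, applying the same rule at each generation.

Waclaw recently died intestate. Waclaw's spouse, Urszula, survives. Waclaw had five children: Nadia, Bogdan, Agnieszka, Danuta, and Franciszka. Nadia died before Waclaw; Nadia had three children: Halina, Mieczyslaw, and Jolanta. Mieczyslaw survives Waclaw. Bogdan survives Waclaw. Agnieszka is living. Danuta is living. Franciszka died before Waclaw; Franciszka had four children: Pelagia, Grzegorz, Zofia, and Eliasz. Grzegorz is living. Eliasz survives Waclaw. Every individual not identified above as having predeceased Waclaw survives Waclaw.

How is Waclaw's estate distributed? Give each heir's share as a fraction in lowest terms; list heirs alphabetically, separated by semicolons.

Agnieszka 2/15; Bogdan 2/15; Danuta 2/15; Eliasz 1/30; Grzegorz 1/30; Halina 2/45; Jolanta 2/45; Mieczyslaw 2/45; Pelagia 1/30; Urszula 1/3; Zofia 1/30

Urszula, as surviving spouse, takes 1/3.
The remaining 2/3 passes to Waclaw's descendants per stirpes.
The 2/3 is divided into 5 equal shares of 2/15 among Nadia, Bogdan, Agnieszka, Danuta, Franciszka.
Nadia predeceased; the 2/15 allotted to Nadia's branch passes to Nadia's issue by representation.
The 2/15 is divided into 3 equal shares of 2/45 among Halina, Mieczyslaw, Jolanta.
Halina is living and takes 2/45.
Mieczyslaw is living and takes 2/45.
Jolanta is living and takes 2/45.
Bogdan is living and takes 2/15.
Agnieszka is living and takes 2/15.
Danuta is living and takes 2/15.
Franciszka predeceased; the 2/15 allotted to Franciszka's branch passes to Franciszka's issue by representation.
The 2/15 is divided into 4 equal shares of 1/30 among Pelagia, Grzegorz, Zofia, Eliasz.
Pelagia is living and takes 1/30.
Grzegorz is living and takes 1/30.
Zofia is living and takes 1/30.
Eliasz is living and takes 1/30.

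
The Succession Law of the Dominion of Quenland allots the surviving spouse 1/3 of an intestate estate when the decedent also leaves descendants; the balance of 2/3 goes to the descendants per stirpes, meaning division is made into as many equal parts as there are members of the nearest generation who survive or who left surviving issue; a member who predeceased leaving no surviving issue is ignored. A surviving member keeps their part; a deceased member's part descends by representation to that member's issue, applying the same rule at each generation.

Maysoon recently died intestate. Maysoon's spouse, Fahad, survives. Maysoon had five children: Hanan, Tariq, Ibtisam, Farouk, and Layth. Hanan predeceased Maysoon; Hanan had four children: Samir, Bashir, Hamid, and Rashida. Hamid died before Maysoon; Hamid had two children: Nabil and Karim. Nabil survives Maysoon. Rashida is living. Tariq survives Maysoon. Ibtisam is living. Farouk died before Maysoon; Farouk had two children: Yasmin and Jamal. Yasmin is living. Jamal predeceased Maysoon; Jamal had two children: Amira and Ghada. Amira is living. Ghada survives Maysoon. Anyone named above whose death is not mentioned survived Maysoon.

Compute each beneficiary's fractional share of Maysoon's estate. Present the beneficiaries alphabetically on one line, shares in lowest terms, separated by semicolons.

Amira 1/30; Bashir 1/30; Fahad 1/3; Ghada 1/30; Ibtisam 2/15; Karim 1/60; Layth 2/15; Nabil 1/60; Rashida 1/30; Samir 1/30; Tariq 2/15; Yasmin 1/15

Fahad, as surviving spouse, takes 1/3.
The remaining 2/3 passes to Maysoon's descendants per stirpes.
The 2/3 is divided into 5 equal shares of 2/15 among Hanan, Tariq, Ibtisam, Farouk, Layth.
Hanan predeceased; the 2/15 allotted to Hanan's branch passes to Hanan's issue by representation.
The 2/15 is divided into 4 equal shares of 1/30 among Samir, Bashir, Hamid, Rashida.
Samir is living and takes 1/30.
Bashir is living and takes 1/30.
Hamid predeceased; the 1/30 allotted to Hamid's branch passes to Hamid's issue by representation.
The 1/30 is divided into 2 equal shares of 1/60 among Nabil, Karim.
Nabil is living and takes 1/60.
Karim is living and takes 1/60.
Rashida is living and takes 1/30.
Tariq is living and takes 2/15.
Ibtisam is living and takes 2/15.
Farouk predeceased; the 2/15 allotted to Farouk's branch passes to Farouk's issue by representation.
The 2/15 is divided into 2 equal shares of 1/15 among Yasmin, Jamal.
Yasmin is living and takes 1/15.
Jamal predeceased; the 1/15 allotted to Jamal's branch passes to Jamal's issue by representation.
The 1/15 is divided into 2 equal shares of 1/30 among Amira, Ghada.
Amira is living and takes 1/30.
Ghada is living and takes 1/30.
Layth is living and takes 2/15.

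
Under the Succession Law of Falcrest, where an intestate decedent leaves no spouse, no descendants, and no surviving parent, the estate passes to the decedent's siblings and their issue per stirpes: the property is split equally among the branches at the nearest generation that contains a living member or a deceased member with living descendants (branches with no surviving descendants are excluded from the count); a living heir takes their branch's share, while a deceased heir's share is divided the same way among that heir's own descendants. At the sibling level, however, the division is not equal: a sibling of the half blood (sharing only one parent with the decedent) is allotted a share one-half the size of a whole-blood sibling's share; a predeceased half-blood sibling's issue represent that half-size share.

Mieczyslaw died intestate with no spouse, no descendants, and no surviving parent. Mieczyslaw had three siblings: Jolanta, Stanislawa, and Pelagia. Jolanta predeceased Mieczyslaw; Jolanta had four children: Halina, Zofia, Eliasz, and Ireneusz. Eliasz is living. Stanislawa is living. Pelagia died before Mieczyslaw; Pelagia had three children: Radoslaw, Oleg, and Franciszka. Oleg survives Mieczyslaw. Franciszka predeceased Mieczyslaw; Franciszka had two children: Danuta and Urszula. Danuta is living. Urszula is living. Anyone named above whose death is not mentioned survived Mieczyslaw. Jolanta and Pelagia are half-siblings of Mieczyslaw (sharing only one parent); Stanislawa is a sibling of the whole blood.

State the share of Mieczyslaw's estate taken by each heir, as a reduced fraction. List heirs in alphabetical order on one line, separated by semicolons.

No spouse, descendants, or parent survives, so the estate passes to Mieczyslaw's siblings per stirpes.
Half-blood siblings count for one-half the weight of whole-blood siblings at the initial division.
Dividing 1 in proportion to weights (total weight 2): Jolanta (weight 1/2) → 1/4; Stanislawa (weight 1) → 1/2; Pelagia (weight 1/2) → 1/4.
Jolanta predeceased; the 1/4 allotted to Jolanta's branch passes to Jolanta's issue by representation.
The 1/4 is divided into 4 equal shares of 1/16 among Halina, Zofia, Eliasz, Ireneusz.
Halina is living and takes 1/16.
Zofia is living and takes 1/16.
Eliasz is living and takes 1/16.
Ireneusz is living and takes 1/16.
Stanislawa is living and takes 1/2.
Pelagia predeceased; the 1/4 allotted to Pelagia's branch passes to Pelagia's issue by representation.
The 1/4 is divided into 3 equal shares of 1/12 among Radoslaw, Oleg, Franciszka.
Radoslaw is living and takes 1/12.
Oleg is living and takes 1/12.
Franciszka predeceased; the 1/12 allotted to Franciszka's branch passes to Franciszka's issue by representation.
The 1/12 is divided into 2 equal shares of 1/24 among Danuta, Urszula.
Danuta is living and takes 1/24.
Urszula is living and takes 1/24.

Danuta 1/24; Eliasz 1/16; Halina 1/16; Ireneusz 1/16; Oleg 1/12; Radoslaw 1/12; Stanislawa 1/2; Urszula 1/24; Zofia 1/16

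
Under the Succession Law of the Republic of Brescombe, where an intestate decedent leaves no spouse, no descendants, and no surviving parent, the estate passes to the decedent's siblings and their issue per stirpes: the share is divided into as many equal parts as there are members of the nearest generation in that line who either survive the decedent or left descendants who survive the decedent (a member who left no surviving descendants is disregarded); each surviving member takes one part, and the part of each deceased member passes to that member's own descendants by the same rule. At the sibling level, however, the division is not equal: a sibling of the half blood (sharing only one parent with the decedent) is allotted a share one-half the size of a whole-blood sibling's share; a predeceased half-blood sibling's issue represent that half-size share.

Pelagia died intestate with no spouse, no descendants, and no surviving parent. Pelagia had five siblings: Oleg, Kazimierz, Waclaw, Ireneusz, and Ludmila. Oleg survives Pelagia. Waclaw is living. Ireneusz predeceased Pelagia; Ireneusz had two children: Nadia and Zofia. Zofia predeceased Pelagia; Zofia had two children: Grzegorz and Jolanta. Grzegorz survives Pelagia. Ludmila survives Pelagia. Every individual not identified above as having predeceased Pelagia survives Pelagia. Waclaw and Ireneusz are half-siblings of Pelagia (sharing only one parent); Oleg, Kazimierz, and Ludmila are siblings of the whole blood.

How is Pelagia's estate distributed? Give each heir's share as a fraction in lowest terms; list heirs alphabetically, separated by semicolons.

No spouse, descendants, or parent survives, so the estate passes to Pelagia's siblings per stirpes.
Half-blood siblings count for one-half the weight of whole-blood siblings at the initial division.
Dividing 1 in proportion to weights (total weight 4): Oleg (weight 1) → 1/4; Kazimierz (weight 1) → 1/4; Waclaw (weight 1/2) → 1/8; Ireneusz (weight 1/2) → 1/8; Ludmila (weight 1) → 1/4.
Oleg is living and takes 1/4.
Kazimierz is living and takes 1/4.
Waclaw is living and takes 1/8.
Ireneusz predeceased; the 1/8 allotted to Ireneusz's branch passes to Ireneusz's issue by representation.
The 1/8 is divided into 2 equal shares of 1/16 among Nadia, Zofia.
Nadia is living and takes 1/16.
Zofia predeceased; the 1/16 allotted to Zofia's branch passes to Zofia's issue by representation.
The 1/16 is divided into 2 equal shares of 1/32 among Grzegorz, Jolanta.
Grzegorz is living and takes 1/32.
Jolanta is living and takes 1/32.
Ludmila is living and takes 1/4.

Grzegorz 1/32; Jolanta 1/32; Kazimierz 1/4; Ludmila 1/4; Nadia 1/16; Oleg 1/4; Waclaw 1/8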